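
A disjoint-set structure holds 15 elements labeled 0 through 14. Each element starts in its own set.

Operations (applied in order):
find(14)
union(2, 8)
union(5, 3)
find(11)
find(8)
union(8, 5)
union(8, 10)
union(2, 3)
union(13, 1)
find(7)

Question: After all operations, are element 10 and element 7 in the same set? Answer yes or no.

Answer: no

Derivation:
Step 1: find(14) -> no change; set of 14 is {14}
Step 2: union(2, 8) -> merged; set of 2 now {2, 8}
Step 3: union(5, 3) -> merged; set of 5 now {3, 5}
Step 4: find(11) -> no change; set of 11 is {11}
Step 5: find(8) -> no change; set of 8 is {2, 8}
Step 6: union(8, 5) -> merged; set of 8 now {2, 3, 5, 8}
Step 7: union(8, 10) -> merged; set of 8 now {2, 3, 5, 8, 10}
Step 8: union(2, 3) -> already same set; set of 2 now {2, 3, 5, 8, 10}
Step 9: union(13, 1) -> merged; set of 13 now {1, 13}
Step 10: find(7) -> no change; set of 7 is {7}
Set of 10: {2, 3, 5, 8, 10}; 7 is not a member.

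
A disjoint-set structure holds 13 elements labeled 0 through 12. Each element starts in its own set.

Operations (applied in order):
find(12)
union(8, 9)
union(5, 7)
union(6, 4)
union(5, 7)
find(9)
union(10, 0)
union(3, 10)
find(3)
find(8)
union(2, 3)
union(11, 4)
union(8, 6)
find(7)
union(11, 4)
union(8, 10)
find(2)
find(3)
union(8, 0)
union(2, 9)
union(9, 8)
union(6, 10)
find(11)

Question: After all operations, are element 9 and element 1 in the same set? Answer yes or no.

Answer: no

Derivation:
Step 1: find(12) -> no change; set of 12 is {12}
Step 2: union(8, 9) -> merged; set of 8 now {8, 9}
Step 3: union(5, 7) -> merged; set of 5 now {5, 7}
Step 4: union(6, 4) -> merged; set of 6 now {4, 6}
Step 5: union(5, 7) -> already same set; set of 5 now {5, 7}
Step 6: find(9) -> no change; set of 9 is {8, 9}
Step 7: union(10, 0) -> merged; set of 10 now {0, 10}
Step 8: union(3, 10) -> merged; set of 3 now {0, 3, 10}
Step 9: find(3) -> no change; set of 3 is {0, 3, 10}
Step 10: find(8) -> no change; set of 8 is {8, 9}
Step 11: union(2, 3) -> merged; set of 2 now {0, 2, 3, 10}
Step 12: union(11, 4) -> merged; set of 11 now {4, 6, 11}
Step 13: union(8, 6) -> merged; set of 8 now {4, 6, 8, 9, 11}
Step 14: find(7) -> no change; set of 7 is {5, 7}
Step 15: union(11, 4) -> already same set; set of 11 now {4, 6, 8, 9, 11}
Step 16: union(8, 10) -> merged; set of 8 now {0, 2, 3, 4, 6, 8, 9, 10, 11}
Step 17: find(2) -> no change; set of 2 is {0, 2, 3, 4, 6, 8, 9, 10, 11}
Step 18: find(3) -> no change; set of 3 is {0, 2, 3, 4, 6, 8, 9, 10, 11}
Step 19: union(8, 0) -> already same set; set of 8 now {0, 2, 3, 4, 6, 8, 9, 10, 11}
Step 20: union(2, 9) -> already same set; set of 2 now {0, 2, 3, 4, 6, 8, 9, 10, 11}
Step 21: union(9, 8) -> already same set; set of 9 now {0, 2, 3, 4, 6, 8, 9, 10, 11}
Step 22: union(6, 10) -> already same set; set of 6 now {0, 2, 3, 4, 6, 8, 9, 10, 11}
Step 23: find(11) -> no change; set of 11 is {0, 2, 3, 4, 6, 8, 9, 10, 11}
Set of 9: {0, 2, 3, 4, 6, 8, 9, 10, 11}; 1 is not a member.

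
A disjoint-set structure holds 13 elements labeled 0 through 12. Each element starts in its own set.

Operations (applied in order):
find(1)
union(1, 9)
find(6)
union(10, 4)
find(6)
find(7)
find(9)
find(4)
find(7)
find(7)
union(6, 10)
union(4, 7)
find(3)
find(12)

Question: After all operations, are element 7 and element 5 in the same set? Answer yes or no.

Answer: no

Derivation:
Step 1: find(1) -> no change; set of 1 is {1}
Step 2: union(1, 9) -> merged; set of 1 now {1, 9}
Step 3: find(6) -> no change; set of 6 is {6}
Step 4: union(10, 4) -> merged; set of 10 now {4, 10}
Step 5: find(6) -> no change; set of 6 is {6}
Step 6: find(7) -> no change; set of 7 is {7}
Step 7: find(9) -> no change; set of 9 is {1, 9}
Step 8: find(4) -> no change; set of 4 is {4, 10}
Step 9: find(7) -> no change; set of 7 is {7}
Step 10: find(7) -> no change; set of 7 is {7}
Step 11: union(6, 10) -> merged; set of 6 now {4, 6, 10}
Step 12: union(4, 7) -> merged; set of 4 now {4, 6, 7, 10}
Step 13: find(3) -> no change; set of 3 is {3}
Step 14: find(12) -> no change; set of 12 is {12}
Set of 7: {4, 6, 7, 10}; 5 is not a member.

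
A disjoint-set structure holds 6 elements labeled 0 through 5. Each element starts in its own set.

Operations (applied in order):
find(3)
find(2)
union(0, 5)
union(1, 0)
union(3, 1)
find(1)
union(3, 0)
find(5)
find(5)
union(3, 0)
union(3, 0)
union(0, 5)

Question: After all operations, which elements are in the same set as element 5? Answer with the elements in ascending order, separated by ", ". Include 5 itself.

Step 1: find(3) -> no change; set of 3 is {3}
Step 2: find(2) -> no change; set of 2 is {2}
Step 3: union(0, 5) -> merged; set of 0 now {0, 5}
Step 4: union(1, 0) -> merged; set of 1 now {0, 1, 5}
Step 5: union(3, 1) -> merged; set of 3 now {0, 1, 3, 5}
Step 6: find(1) -> no change; set of 1 is {0, 1, 3, 5}
Step 7: union(3, 0) -> already same set; set of 3 now {0, 1, 3, 5}
Step 8: find(5) -> no change; set of 5 is {0, 1, 3, 5}
Step 9: find(5) -> no change; set of 5 is {0, 1, 3, 5}
Step 10: union(3, 0) -> already same set; set of 3 now {0, 1, 3, 5}
Step 11: union(3, 0) -> already same set; set of 3 now {0, 1, 3, 5}
Step 12: union(0, 5) -> already same set; set of 0 now {0, 1, 3, 5}
Component of 5: {0, 1, 3, 5}

Answer: 0, 1, 3, 5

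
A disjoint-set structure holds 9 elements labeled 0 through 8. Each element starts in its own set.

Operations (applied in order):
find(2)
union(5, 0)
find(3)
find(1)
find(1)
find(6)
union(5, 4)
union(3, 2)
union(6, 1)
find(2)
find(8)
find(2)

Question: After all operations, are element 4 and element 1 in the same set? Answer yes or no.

Answer: no

Derivation:
Step 1: find(2) -> no change; set of 2 is {2}
Step 2: union(5, 0) -> merged; set of 5 now {0, 5}
Step 3: find(3) -> no change; set of 3 is {3}
Step 4: find(1) -> no change; set of 1 is {1}
Step 5: find(1) -> no change; set of 1 is {1}
Step 6: find(6) -> no change; set of 6 is {6}
Step 7: union(5, 4) -> merged; set of 5 now {0, 4, 5}
Step 8: union(3, 2) -> merged; set of 3 now {2, 3}
Step 9: union(6, 1) -> merged; set of 6 now {1, 6}
Step 10: find(2) -> no change; set of 2 is {2, 3}
Step 11: find(8) -> no change; set of 8 is {8}
Step 12: find(2) -> no change; set of 2 is {2, 3}
Set of 4: {0, 4, 5}; 1 is not a member.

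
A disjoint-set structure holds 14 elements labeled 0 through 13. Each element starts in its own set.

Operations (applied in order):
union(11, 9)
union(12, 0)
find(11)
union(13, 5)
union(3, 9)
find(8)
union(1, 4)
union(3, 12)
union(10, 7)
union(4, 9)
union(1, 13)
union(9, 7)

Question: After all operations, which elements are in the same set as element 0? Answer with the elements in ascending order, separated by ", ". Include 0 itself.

Answer: 0, 1, 3, 4, 5, 7, 9, 10, 11, 12, 13

Derivation:
Step 1: union(11, 9) -> merged; set of 11 now {9, 11}
Step 2: union(12, 0) -> merged; set of 12 now {0, 12}
Step 3: find(11) -> no change; set of 11 is {9, 11}
Step 4: union(13, 5) -> merged; set of 13 now {5, 13}
Step 5: union(3, 9) -> merged; set of 3 now {3, 9, 11}
Step 6: find(8) -> no change; set of 8 is {8}
Step 7: union(1, 4) -> merged; set of 1 now {1, 4}
Step 8: union(3, 12) -> merged; set of 3 now {0, 3, 9, 11, 12}
Step 9: union(10, 7) -> merged; set of 10 now {7, 10}
Step 10: union(4, 9) -> merged; set of 4 now {0, 1, 3, 4, 9, 11, 12}
Step 11: union(1, 13) -> merged; set of 1 now {0, 1, 3, 4, 5, 9, 11, 12, 13}
Step 12: union(9, 7) -> merged; set of 9 now {0, 1, 3, 4, 5, 7, 9, 10, 11, 12, 13}
Component of 0: {0, 1, 3, 4, 5, 7, 9, 10, 11, 12, 13}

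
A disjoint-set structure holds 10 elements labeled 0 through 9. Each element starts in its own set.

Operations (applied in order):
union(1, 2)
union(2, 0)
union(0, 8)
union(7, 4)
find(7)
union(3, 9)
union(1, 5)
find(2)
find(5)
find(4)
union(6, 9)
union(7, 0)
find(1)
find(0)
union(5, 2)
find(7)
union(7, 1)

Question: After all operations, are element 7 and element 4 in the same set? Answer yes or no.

Answer: yes

Derivation:
Step 1: union(1, 2) -> merged; set of 1 now {1, 2}
Step 2: union(2, 0) -> merged; set of 2 now {0, 1, 2}
Step 3: union(0, 8) -> merged; set of 0 now {0, 1, 2, 8}
Step 4: union(7, 4) -> merged; set of 7 now {4, 7}
Step 5: find(7) -> no change; set of 7 is {4, 7}
Step 6: union(3, 9) -> merged; set of 3 now {3, 9}
Step 7: union(1, 5) -> merged; set of 1 now {0, 1, 2, 5, 8}
Step 8: find(2) -> no change; set of 2 is {0, 1, 2, 5, 8}
Step 9: find(5) -> no change; set of 5 is {0, 1, 2, 5, 8}
Step 10: find(4) -> no change; set of 4 is {4, 7}
Step 11: union(6, 9) -> merged; set of 6 now {3, 6, 9}
Step 12: union(7, 0) -> merged; set of 7 now {0, 1, 2, 4, 5, 7, 8}
Step 13: find(1) -> no change; set of 1 is {0, 1, 2, 4, 5, 7, 8}
Step 14: find(0) -> no change; set of 0 is {0, 1, 2, 4, 5, 7, 8}
Step 15: union(5, 2) -> already same set; set of 5 now {0, 1, 2, 4, 5, 7, 8}
Step 16: find(7) -> no change; set of 7 is {0, 1, 2, 4, 5, 7, 8}
Step 17: union(7, 1) -> already same set; set of 7 now {0, 1, 2, 4, 5, 7, 8}
Set of 7: {0, 1, 2, 4, 5, 7, 8}; 4 is a member.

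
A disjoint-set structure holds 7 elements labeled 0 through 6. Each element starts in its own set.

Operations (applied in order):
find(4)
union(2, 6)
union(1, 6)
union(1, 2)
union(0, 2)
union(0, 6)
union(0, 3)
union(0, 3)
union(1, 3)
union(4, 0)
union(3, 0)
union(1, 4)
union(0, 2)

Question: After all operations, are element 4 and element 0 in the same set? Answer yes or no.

Step 1: find(4) -> no change; set of 4 is {4}
Step 2: union(2, 6) -> merged; set of 2 now {2, 6}
Step 3: union(1, 6) -> merged; set of 1 now {1, 2, 6}
Step 4: union(1, 2) -> already same set; set of 1 now {1, 2, 6}
Step 5: union(0, 2) -> merged; set of 0 now {0, 1, 2, 6}
Step 6: union(0, 6) -> already same set; set of 0 now {0, 1, 2, 6}
Step 7: union(0, 3) -> merged; set of 0 now {0, 1, 2, 3, 6}
Step 8: union(0, 3) -> already same set; set of 0 now {0, 1, 2, 3, 6}
Step 9: union(1, 3) -> already same set; set of 1 now {0, 1, 2, 3, 6}
Step 10: union(4, 0) -> merged; set of 4 now {0, 1, 2, 3, 4, 6}
Step 11: union(3, 0) -> already same set; set of 3 now {0, 1, 2, 3, 4, 6}
Step 12: union(1, 4) -> already same set; set of 1 now {0, 1, 2, 3, 4, 6}
Step 13: union(0, 2) -> already same set; set of 0 now {0, 1, 2, 3, 4, 6}
Set of 4: {0, 1, 2, 3, 4, 6}; 0 is a member.

Answer: yes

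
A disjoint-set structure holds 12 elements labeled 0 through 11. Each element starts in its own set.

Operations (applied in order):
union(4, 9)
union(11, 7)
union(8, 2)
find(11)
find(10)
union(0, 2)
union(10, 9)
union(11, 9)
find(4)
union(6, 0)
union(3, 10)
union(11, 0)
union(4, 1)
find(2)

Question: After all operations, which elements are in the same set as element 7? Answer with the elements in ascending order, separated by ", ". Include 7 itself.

Step 1: union(4, 9) -> merged; set of 4 now {4, 9}
Step 2: union(11, 7) -> merged; set of 11 now {7, 11}
Step 3: union(8, 2) -> merged; set of 8 now {2, 8}
Step 4: find(11) -> no change; set of 11 is {7, 11}
Step 5: find(10) -> no change; set of 10 is {10}
Step 6: union(0, 2) -> merged; set of 0 now {0, 2, 8}
Step 7: union(10, 9) -> merged; set of 10 now {4, 9, 10}
Step 8: union(11, 9) -> merged; set of 11 now {4, 7, 9, 10, 11}
Step 9: find(4) -> no change; set of 4 is {4, 7, 9, 10, 11}
Step 10: union(6, 0) -> merged; set of 6 now {0, 2, 6, 8}
Step 11: union(3, 10) -> merged; set of 3 now {3, 4, 7, 9, 10, 11}
Step 12: union(11, 0) -> merged; set of 11 now {0, 2, 3, 4, 6, 7, 8, 9, 10, 11}
Step 13: union(4, 1) -> merged; set of 4 now {0, 1, 2, 3, 4, 6, 7, 8, 9, 10, 11}
Step 14: find(2) -> no change; set of 2 is {0, 1, 2, 3, 4, 6, 7, 8, 9, 10, 11}
Component of 7: {0, 1, 2, 3, 4, 6, 7, 8, 9, 10, 11}

Answer: 0, 1, 2, 3, 4, 6, 7, 8, 9, 10, 11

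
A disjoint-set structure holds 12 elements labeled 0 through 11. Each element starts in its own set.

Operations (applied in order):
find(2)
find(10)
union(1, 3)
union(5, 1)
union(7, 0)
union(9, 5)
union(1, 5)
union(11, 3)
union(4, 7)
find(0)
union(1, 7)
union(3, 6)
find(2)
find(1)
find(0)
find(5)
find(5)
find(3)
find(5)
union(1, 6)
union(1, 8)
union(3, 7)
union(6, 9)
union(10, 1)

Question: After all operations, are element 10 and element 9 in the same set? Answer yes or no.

Answer: yes

Derivation:
Step 1: find(2) -> no change; set of 2 is {2}
Step 2: find(10) -> no change; set of 10 is {10}
Step 3: union(1, 3) -> merged; set of 1 now {1, 3}
Step 4: union(5, 1) -> merged; set of 5 now {1, 3, 5}
Step 5: union(7, 0) -> merged; set of 7 now {0, 7}
Step 6: union(9, 5) -> merged; set of 9 now {1, 3, 5, 9}
Step 7: union(1, 5) -> already same set; set of 1 now {1, 3, 5, 9}
Step 8: union(11, 3) -> merged; set of 11 now {1, 3, 5, 9, 11}
Step 9: union(4, 7) -> merged; set of 4 now {0, 4, 7}
Step 10: find(0) -> no change; set of 0 is {0, 4, 7}
Step 11: union(1, 7) -> merged; set of 1 now {0, 1, 3, 4, 5, 7, 9, 11}
Step 12: union(3, 6) -> merged; set of 3 now {0, 1, 3, 4, 5, 6, 7, 9, 11}
Step 13: find(2) -> no change; set of 2 is {2}
Step 14: find(1) -> no change; set of 1 is {0, 1, 3, 4, 5, 6, 7, 9, 11}
Step 15: find(0) -> no change; set of 0 is {0, 1, 3, 4, 5, 6, 7, 9, 11}
Step 16: find(5) -> no change; set of 5 is {0, 1, 3, 4, 5, 6, 7, 9, 11}
Step 17: find(5) -> no change; set of 5 is {0, 1, 3, 4, 5, 6, 7, 9, 11}
Step 18: find(3) -> no change; set of 3 is {0, 1, 3, 4, 5, 6, 7, 9, 11}
Step 19: find(5) -> no change; set of 5 is {0, 1, 3, 4, 5, 6, 7, 9, 11}
Step 20: union(1, 6) -> already same set; set of 1 now {0, 1, 3, 4, 5, 6, 7, 9, 11}
Step 21: union(1, 8) -> merged; set of 1 now {0, 1, 3, 4, 5, 6, 7, 8, 9, 11}
Step 22: union(3, 7) -> already same set; set of 3 now {0, 1, 3, 4, 5, 6, 7, 8, 9, 11}
Step 23: union(6, 9) -> already same set; set of 6 now {0, 1, 3, 4, 5, 6, 7, 8, 9, 11}
Step 24: union(10, 1) -> merged; set of 10 now {0, 1, 3, 4, 5, 6, 7, 8, 9, 10, 11}
Set of 10: {0, 1, 3, 4, 5, 6, 7, 8, 9, 10, 11}; 9 is a member.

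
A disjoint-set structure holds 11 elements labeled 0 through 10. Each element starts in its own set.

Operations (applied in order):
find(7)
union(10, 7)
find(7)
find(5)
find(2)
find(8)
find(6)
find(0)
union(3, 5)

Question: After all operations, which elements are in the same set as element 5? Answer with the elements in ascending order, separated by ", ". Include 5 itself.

Answer: 3, 5

Derivation:
Step 1: find(7) -> no change; set of 7 is {7}
Step 2: union(10, 7) -> merged; set of 10 now {7, 10}
Step 3: find(7) -> no change; set of 7 is {7, 10}
Step 4: find(5) -> no change; set of 5 is {5}
Step 5: find(2) -> no change; set of 2 is {2}
Step 6: find(8) -> no change; set of 8 is {8}
Step 7: find(6) -> no change; set of 6 is {6}
Step 8: find(0) -> no change; set of 0 is {0}
Step 9: union(3, 5) -> merged; set of 3 now {3, 5}
Component of 5: {3, 5}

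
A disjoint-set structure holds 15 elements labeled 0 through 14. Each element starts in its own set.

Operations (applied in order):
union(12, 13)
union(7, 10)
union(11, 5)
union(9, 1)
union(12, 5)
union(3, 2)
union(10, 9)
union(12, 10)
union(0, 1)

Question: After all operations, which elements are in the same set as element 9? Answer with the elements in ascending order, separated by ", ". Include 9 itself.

Answer: 0, 1, 5, 7, 9, 10, 11, 12, 13

Derivation:
Step 1: union(12, 13) -> merged; set of 12 now {12, 13}
Step 2: union(7, 10) -> merged; set of 7 now {7, 10}
Step 3: union(11, 5) -> merged; set of 11 now {5, 11}
Step 4: union(9, 1) -> merged; set of 9 now {1, 9}
Step 5: union(12, 5) -> merged; set of 12 now {5, 11, 12, 13}
Step 6: union(3, 2) -> merged; set of 3 now {2, 3}
Step 7: union(10, 9) -> merged; set of 10 now {1, 7, 9, 10}
Step 8: union(12, 10) -> merged; set of 12 now {1, 5, 7, 9, 10, 11, 12, 13}
Step 9: union(0, 1) -> merged; set of 0 now {0, 1, 5, 7, 9, 10, 11, 12, 13}
Component of 9: {0, 1, 5, 7, 9, 10, 11, 12, 13}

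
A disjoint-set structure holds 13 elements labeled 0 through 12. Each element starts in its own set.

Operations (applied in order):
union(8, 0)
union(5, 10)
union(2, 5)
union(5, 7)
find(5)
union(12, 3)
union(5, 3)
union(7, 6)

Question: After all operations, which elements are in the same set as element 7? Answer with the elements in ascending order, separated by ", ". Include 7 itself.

Answer: 2, 3, 5, 6, 7, 10, 12

Derivation:
Step 1: union(8, 0) -> merged; set of 8 now {0, 8}
Step 2: union(5, 10) -> merged; set of 5 now {5, 10}
Step 3: union(2, 5) -> merged; set of 2 now {2, 5, 10}
Step 4: union(5, 7) -> merged; set of 5 now {2, 5, 7, 10}
Step 5: find(5) -> no change; set of 5 is {2, 5, 7, 10}
Step 6: union(12, 3) -> merged; set of 12 now {3, 12}
Step 7: union(5, 3) -> merged; set of 5 now {2, 3, 5, 7, 10, 12}
Step 8: union(7, 6) -> merged; set of 7 now {2, 3, 5, 6, 7, 10, 12}
Component of 7: {2, 3, 5, 6, 7, 10, 12}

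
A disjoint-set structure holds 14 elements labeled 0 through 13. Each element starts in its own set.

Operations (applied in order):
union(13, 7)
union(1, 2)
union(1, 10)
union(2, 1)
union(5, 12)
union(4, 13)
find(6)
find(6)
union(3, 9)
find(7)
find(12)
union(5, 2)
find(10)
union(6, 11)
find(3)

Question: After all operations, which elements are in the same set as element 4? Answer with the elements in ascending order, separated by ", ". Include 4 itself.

Answer: 4, 7, 13

Derivation:
Step 1: union(13, 7) -> merged; set of 13 now {7, 13}
Step 2: union(1, 2) -> merged; set of 1 now {1, 2}
Step 3: union(1, 10) -> merged; set of 1 now {1, 2, 10}
Step 4: union(2, 1) -> already same set; set of 2 now {1, 2, 10}
Step 5: union(5, 12) -> merged; set of 5 now {5, 12}
Step 6: union(4, 13) -> merged; set of 4 now {4, 7, 13}
Step 7: find(6) -> no change; set of 6 is {6}
Step 8: find(6) -> no change; set of 6 is {6}
Step 9: union(3, 9) -> merged; set of 3 now {3, 9}
Step 10: find(7) -> no change; set of 7 is {4, 7, 13}
Step 11: find(12) -> no change; set of 12 is {5, 12}
Step 12: union(5, 2) -> merged; set of 5 now {1, 2, 5, 10, 12}
Step 13: find(10) -> no change; set of 10 is {1, 2, 5, 10, 12}
Step 14: union(6, 11) -> merged; set of 6 now {6, 11}
Step 15: find(3) -> no change; set of 3 is {3, 9}
Component of 4: {4, 7, 13}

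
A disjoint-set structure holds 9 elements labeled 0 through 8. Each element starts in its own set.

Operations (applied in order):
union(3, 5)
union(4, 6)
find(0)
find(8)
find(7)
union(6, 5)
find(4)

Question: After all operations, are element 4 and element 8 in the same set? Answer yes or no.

Answer: no

Derivation:
Step 1: union(3, 5) -> merged; set of 3 now {3, 5}
Step 2: union(4, 6) -> merged; set of 4 now {4, 6}
Step 3: find(0) -> no change; set of 0 is {0}
Step 4: find(8) -> no change; set of 8 is {8}
Step 5: find(7) -> no change; set of 7 is {7}
Step 6: union(6, 5) -> merged; set of 6 now {3, 4, 5, 6}
Step 7: find(4) -> no change; set of 4 is {3, 4, 5, 6}
Set of 4: {3, 4, 5, 6}; 8 is not a member.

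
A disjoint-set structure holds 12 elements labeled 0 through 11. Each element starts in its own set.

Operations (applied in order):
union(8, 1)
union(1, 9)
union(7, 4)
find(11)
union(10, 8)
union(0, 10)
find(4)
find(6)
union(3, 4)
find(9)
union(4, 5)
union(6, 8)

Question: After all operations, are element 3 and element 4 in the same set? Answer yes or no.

Step 1: union(8, 1) -> merged; set of 8 now {1, 8}
Step 2: union(1, 9) -> merged; set of 1 now {1, 8, 9}
Step 3: union(7, 4) -> merged; set of 7 now {4, 7}
Step 4: find(11) -> no change; set of 11 is {11}
Step 5: union(10, 8) -> merged; set of 10 now {1, 8, 9, 10}
Step 6: union(0, 10) -> merged; set of 0 now {0, 1, 8, 9, 10}
Step 7: find(4) -> no change; set of 4 is {4, 7}
Step 8: find(6) -> no change; set of 6 is {6}
Step 9: union(3, 4) -> merged; set of 3 now {3, 4, 7}
Step 10: find(9) -> no change; set of 9 is {0, 1, 8, 9, 10}
Step 11: union(4, 5) -> merged; set of 4 now {3, 4, 5, 7}
Step 12: union(6, 8) -> merged; set of 6 now {0, 1, 6, 8, 9, 10}
Set of 3: {3, 4, 5, 7}; 4 is a member.

Answer: yes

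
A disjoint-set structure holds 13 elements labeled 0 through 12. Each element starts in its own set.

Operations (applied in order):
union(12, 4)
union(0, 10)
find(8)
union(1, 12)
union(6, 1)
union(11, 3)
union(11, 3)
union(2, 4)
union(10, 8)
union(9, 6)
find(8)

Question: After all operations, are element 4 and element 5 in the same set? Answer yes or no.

Step 1: union(12, 4) -> merged; set of 12 now {4, 12}
Step 2: union(0, 10) -> merged; set of 0 now {0, 10}
Step 3: find(8) -> no change; set of 8 is {8}
Step 4: union(1, 12) -> merged; set of 1 now {1, 4, 12}
Step 5: union(6, 1) -> merged; set of 6 now {1, 4, 6, 12}
Step 6: union(11, 3) -> merged; set of 11 now {3, 11}
Step 7: union(11, 3) -> already same set; set of 11 now {3, 11}
Step 8: union(2, 4) -> merged; set of 2 now {1, 2, 4, 6, 12}
Step 9: union(10, 8) -> merged; set of 10 now {0, 8, 10}
Step 10: union(9, 6) -> merged; set of 9 now {1, 2, 4, 6, 9, 12}
Step 11: find(8) -> no change; set of 8 is {0, 8, 10}
Set of 4: {1, 2, 4, 6, 9, 12}; 5 is not a member.

Answer: no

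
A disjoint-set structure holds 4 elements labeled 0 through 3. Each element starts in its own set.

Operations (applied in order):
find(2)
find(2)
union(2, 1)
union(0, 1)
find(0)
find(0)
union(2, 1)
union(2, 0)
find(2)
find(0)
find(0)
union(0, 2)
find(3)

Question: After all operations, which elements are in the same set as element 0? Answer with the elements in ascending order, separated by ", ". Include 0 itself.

Step 1: find(2) -> no change; set of 2 is {2}
Step 2: find(2) -> no change; set of 2 is {2}
Step 3: union(2, 1) -> merged; set of 2 now {1, 2}
Step 4: union(0, 1) -> merged; set of 0 now {0, 1, 2}
Step 5: find(0) -> no change; set of 0 is {0, 1, 2}
Step 6: find(0) -> no change; set of 0 is {0, 1, 2}
Step 7: union(2, 1) -> already same set; set of 2 now {0, 1, 2}
Step 8: union(2, 0) -> already same set; set of 2 now {0, 1, 2}
Step 9: find(2) -> no change; set of 2 is {0, 1, 2}
Step 10: find(0) -> no change; set of 0 is {0, 1, 2}
Step 11: find(0) -> no change; set of 0 is {0, 1, 2}
Step 12: union(0, 2) -> already same set; set of 0 now {0, 1, 2}
Step 13: find(3) -> no change; set of 3 is {3}
Component of 0: {0, 1, 2}

Answer: 0, 1, 2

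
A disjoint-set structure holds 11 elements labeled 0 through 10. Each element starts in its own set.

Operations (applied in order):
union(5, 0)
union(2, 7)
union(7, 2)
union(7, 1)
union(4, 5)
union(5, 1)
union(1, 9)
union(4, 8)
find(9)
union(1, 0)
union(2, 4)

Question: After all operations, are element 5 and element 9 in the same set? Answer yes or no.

Answer: yes

Derivation:
Step 1: union(5, 0) -> merged; set of 5 now {0, 5}
Step 2: union(2, 7) -> merged; set of 2 now {2, 7}
Step 3: union(7, 2) -> already same set; set of 7 now {2, 7}
Step 4: union(7, 1) -> merged; set of 7 now {1, 2, 7}
Step 5: union(4, 5) -> merged; set of 4 now {0, 4, 5}
Step 6: union(5, 1) -> merged; set of 5 now {0, 1, 2, 4, 5, 7}
Step 7: union(1, 9) -> merged; set of 1 now {0, 1, 2, 4, 5, 7, 9}
Step 8: union(4, 8) -> merged; set of 4 now {0, 1, 2, 4, 5, 7, 8, 9}
Step 9: find(9) -> no change; set of 9 is {0, 1, 2, 4, 5, 7, 8, 9}
Step 10: union(1, 0) -> already same set; set of 1 now {0, 1, 2, 4, 5, 7, 8, 9}
Step 11: union(2, 4) -> already same set; set of 2 now {0, 1, 2, 4, 5, 7, 8, 9}
Set of 5: {0, 1, 2, 4, 5, 7, 8, 9}; 9 is a member.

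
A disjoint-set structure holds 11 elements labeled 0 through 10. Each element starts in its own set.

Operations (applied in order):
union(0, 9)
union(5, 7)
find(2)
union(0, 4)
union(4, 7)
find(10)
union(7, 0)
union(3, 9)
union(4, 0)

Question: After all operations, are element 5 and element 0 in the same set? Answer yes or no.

Step 1: union(0, 9) -> merged; set of 0 now {0, 9}
Step 2: union(5, 7) -> merged; set of 5 now {5, 7}
Step 3: find(2) -> no change; set of 2 is {2}
Step 4: union(0, 4) -> merged; set of 0 now {0, 4, 9}
Step 5: union(4, 7) -> merged; set of 4 now {0, 4, 5, 7, 9}
Step 6: find(10) -> no change; set of 10 is {10}
Step 7: union(7, 0) -> already same set; set of 7 now {0, 4, 5, 7, 9}
Step 8: union(3, 9) -> merged; set of 3 now {0, 3, 4, 5, 7, 9}
Step 9: union(4, 0) -> already same set; set of 4 now {0, 3, 4, 5, 7, 9}
Set of 5: {0, 3, 4, 5, 7, 9}; 0 is a member.

Answer: yes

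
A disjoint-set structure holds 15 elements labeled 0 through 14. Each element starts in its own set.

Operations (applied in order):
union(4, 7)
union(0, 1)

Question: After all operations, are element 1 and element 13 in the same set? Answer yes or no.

Step 1: union(4, 7) -> merged; set of 4 now {4, 7}
Step 2: union(0, 1) -> merged; set of 0 now {0, 1}
Set of 1: {0, 1}; 13 is not a member.

Answer: no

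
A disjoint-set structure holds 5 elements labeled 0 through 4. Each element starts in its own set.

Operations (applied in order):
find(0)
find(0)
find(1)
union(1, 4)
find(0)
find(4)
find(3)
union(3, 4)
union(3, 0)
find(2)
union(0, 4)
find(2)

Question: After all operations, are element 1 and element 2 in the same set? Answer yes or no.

Answer: no

Derivation:
Step 1: find(0) -> no change; set of 0 is {0}
Step 2: find(0) -> no change; set of 0 is {0}
Step 3: find(1) -> no change; set of 1 is {1}
Step 4: union(1, 4) -> merged; set of 1 now {1, 4}
Step 5: find(0) -> no change; set of 0 is {0}
Step 6: find(4) -> no change; set of 4 is {1, 4}
Step 7: find(3) -> no change; set of 3 is {3}
Step 8: union(3, 4) -> merged; set of 3 now {1, 3, 4}
Step 9: union(3, 0) -> merged; set of 3 now {0, 1, 3, 4}
Step 10: find(2) -> no change; set of 2 is {2}
Step 11: union(0, 4) -> already same set; set of 0 now {0, 1, 3, 4}
Step 12: find(2) -> no change; set of 2 is {2}
Set of 1: {0, 1, 3, 4}; 2 is not a member.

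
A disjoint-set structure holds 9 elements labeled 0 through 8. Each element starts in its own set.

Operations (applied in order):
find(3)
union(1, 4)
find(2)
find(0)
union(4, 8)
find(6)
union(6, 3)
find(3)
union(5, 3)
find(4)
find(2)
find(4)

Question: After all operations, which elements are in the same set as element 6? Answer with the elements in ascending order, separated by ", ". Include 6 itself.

Answer: 3, 5, 6

Derivation:
Step 1: find(3) -> no change; set of 3 is {3}
Step 2: union(1, 4) -> merged; set of 1 now {1, 4}
Step 3: find(2) -> no change; set of 2 is {2}
Step 4: find(0) -> no change; set of 0 is {0}
Step 5: union(4, 8) -> merged; set of 4 now {1, 4, 8}
Step 6: find(6) -> no change; set of 6 is {6}
Step 7: union(6, 3) -> merged; set of 6 now {3, 6}
Step 8: find(3) -> no change; set of 3 is {3, 6}
Step 9: union(5, 3) -> merged; set of 5 now {3, 5, 6}
Step 10: find(4) -> no change; set of 4 is {1, 4, 8}
Step 11: find(2) -> no change; set of 2 is {2}
Step 12: find(4) -> no change; set of 4 is {1, 4, 8}
Component of 6: {3, 5, 6}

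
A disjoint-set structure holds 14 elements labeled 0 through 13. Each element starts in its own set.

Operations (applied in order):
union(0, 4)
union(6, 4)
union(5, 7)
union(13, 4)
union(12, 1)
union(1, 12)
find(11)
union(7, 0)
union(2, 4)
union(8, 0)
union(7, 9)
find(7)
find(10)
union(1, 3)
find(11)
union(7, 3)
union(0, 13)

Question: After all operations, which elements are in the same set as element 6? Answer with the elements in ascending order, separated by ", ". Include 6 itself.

Answer: 0, 1, 2, 3, 4, 5, 6, 7, 8, 9, 12, 13

Derivation:
Step 1: union(0, 4) -> merged; set of 0 now {0, 4}
Step 2: union(6, 4) -> merged; set of 6 now {0, 4, 6}
Step 3: union(5, 7) -> merged; set of 5 now {5, 7}
Step 4: union(13, 4) -> merged; set of 13 now {0, 4, 6, 13}
Step 5: union(12, 1) -> merged; set of 12 now {1, 12}
Step 6: union(1, 12) -> already same set; set of 1 now {1, 12}
Step 7: find(11) -> no change; set of 11 is {11}
Step 8: union(7, 0) -> merged; set of 7 now {0, 4, 5, 6, 7, 13}
Step 9: union(2, 4) -> merged; set of 2 now {0, 2, 4, 5, 6, 7, 13}
Step 10: union(8, 0) -> merged; set of 8 now {0, 2, 4, 5, 6, 7, 8, 13}
Step 11: union(7, 9) -> merged; set of 7 now {0, 2, 4, 5, 6, 7, 8, 9, 13}
Step 12: find(7) -> no change; set of 7 is {0, 2, 4, 5, 6, 7, 8, 9, 13}
Step 13: find(10) -> no change; set of 10 is {10}
Step 14: union(1, 3) -> merged; set of 1 now {1, 3, 12}
Step 15: find(11) -> no change; set of 11 is {11}
Step 16: union(7, 3) -> merged; set of 7 now {0, 1, 2, 3, 4, 5, 6, 7, 8, 9, 12, 13}
Step 17: union(0, 13) -> already same set; set of 0 now {0, 1, 2, 3, 4, 5, 6, 7, 8, 9, 12, 13}
Component of 6: {0, 1, 2, 3, 4, 5, 6, 7, 8, 9, 12, 13}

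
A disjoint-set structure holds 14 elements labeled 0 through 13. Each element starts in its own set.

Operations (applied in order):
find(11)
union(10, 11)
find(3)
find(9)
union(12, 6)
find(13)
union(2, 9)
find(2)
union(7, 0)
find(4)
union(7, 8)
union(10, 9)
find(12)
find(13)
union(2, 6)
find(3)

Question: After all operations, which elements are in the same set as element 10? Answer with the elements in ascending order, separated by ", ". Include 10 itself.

Answer: 2, 6, 9, 10, 11, 12

Derivation:
Step 1: find(11) -> no change; set of 11 is {11}
Step 2: union(10, 11) -> merged; set of 10 now {10, 11}
Step 3: find(3) -> no change; set of 3 is {3}
Step 4: find(9) -> no change; set of 9 is {9}
Step 5: union(12, 6) -> merged; set of 12 now {6, 12}
Step 6: find(13) -> no change; set of 13 is {13}
Step 7: union(2, 9) -> merged; set of 2 now {2, 9}
Step 8: find(2) -> no change; set of 2 is {2, 9}
Step 9: union(7, 0) -> merged; set of 7 now {0, 7}
Step 10: find(4) -> no change; set of 4 is {4}
Step 11: union(7, 8) -> merged; set of 7 now {0, 7, 8}
Step 12: union(10, 9) -> merged; set of 10 now {2, 9, 10, 11}
Step 13: find(12) -> no change; set of 12 is {6, 12}
Step 14: find(13) -> no change; set of 13 is {13}
Step 15: union(2, 6) -> merged; set of 2 now {2, 6, 9, 10, 11, 12}
Step 16: find(3) -> no change; set of 3 is {3}
Component of 10: {2, 6, 9, 10, 11, 12}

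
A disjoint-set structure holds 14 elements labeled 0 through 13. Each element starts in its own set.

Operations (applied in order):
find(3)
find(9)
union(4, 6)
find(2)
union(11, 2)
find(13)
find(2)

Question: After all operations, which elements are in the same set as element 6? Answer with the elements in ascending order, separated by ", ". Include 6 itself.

Answer: 4, 6

Derivation:
Step 1: find(3) -> no change; set of 3 is {3}
Step 2: find(9) -> no change; set of 9 is {9}
Step 3: union(4, 6) -> merged; set of 4 now {4, 6}
Step 4: find(2) -> no change; set of 2 is {2}
Step 5: union(11, 2) -> merged; set of 11 now {2, 11}
Step 6: find(13) -> no change; set of 13 is {13}
Step 7: find(2) -> no change; set of 2 is {2, 11}
Component of 6: {4, 6}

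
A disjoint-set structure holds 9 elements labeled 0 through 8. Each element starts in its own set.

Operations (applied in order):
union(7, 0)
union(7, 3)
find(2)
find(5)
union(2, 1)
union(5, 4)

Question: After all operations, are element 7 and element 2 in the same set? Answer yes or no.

Answer: no

Derivation:
Step 1: union(7, 0) -> merged; set of 7 now {0, 7}
Step 2: union(7, 3) -> merged; set of 7 now {0, 3, 7}
Step 3: find(2) -> no change; set of 2 is {2}
Step 4: find(5) -> no change; set of 5 is {5}
Step 5: union(2, 1) -> merged; set of 2 now {1, 2}
Step 6: union(5, 4) -> merged; set of 5 now {4, 5}
Set of 7: {0, 3, 7}; 2 is not a member.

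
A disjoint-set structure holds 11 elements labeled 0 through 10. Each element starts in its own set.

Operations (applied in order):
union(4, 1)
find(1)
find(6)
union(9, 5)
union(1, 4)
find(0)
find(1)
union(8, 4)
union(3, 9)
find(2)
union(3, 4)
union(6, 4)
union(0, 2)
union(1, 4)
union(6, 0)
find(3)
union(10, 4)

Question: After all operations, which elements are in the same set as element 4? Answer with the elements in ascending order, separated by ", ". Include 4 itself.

Answer: 0, 1, 2, 3, 4, 5, 6, 8, 9, 10

Derivation:
Step 1: union(4, 1) -> merged; set of 4 now {1, 4}
Step 2: find(1) -> no change; set of 1 is {1, 4}
Step 3: find(6) -> no change; set of 6 is {6}
Step 4: union(9, 5) -> merged; set of 9 now {5, 9}
Step 5: union(1, 4) -> already same set; set of 1 now {1, 4}
Step 6: find(0) -> no change; set of 0 is {0}
Step 7: find(1) -> no change; set of 1 is {1, 4}
Step 8: union(8, 4) -> merged; set of 8 now {1, 4, 8}
Step 9: union(3, 9) -> merged; set of 3 now {3, 5, 9}
Step 10: find(2) -> no change; set of 2 is {2}
Step 11: union(3, 4) -> merged; set of 3 now {1, 3, 4, 5, 8, 9}
Step 12: union(6, 4) -> merged; set of 6 now {1, 3, 4, 5, 6, 8, 9}
Step 13: union(0, 2) -> merged; set of 0 now {0, 2}
Step 14: union(1, 4) -> already same set; set of 1 now {1, 3, 4, 5, 6, 8, 9}
Step 15: union(6, 0) -> merged; set of 6 now {0, 1, 2, 3, 4, 5, 6, 8, 9}
Step 16: find(3) -> no change; set of 3 is {0, 1, 2, 3, 4, 5, 6, 8, 9}
Step 17: union(10, 4) -> merged; set of 10 now {0, 1, 2, 3, 4, 5, 6, 8, 9, 10}
Component of 4: {0, 1, 2, 3, 4, 5, 6, 8, 9, 10}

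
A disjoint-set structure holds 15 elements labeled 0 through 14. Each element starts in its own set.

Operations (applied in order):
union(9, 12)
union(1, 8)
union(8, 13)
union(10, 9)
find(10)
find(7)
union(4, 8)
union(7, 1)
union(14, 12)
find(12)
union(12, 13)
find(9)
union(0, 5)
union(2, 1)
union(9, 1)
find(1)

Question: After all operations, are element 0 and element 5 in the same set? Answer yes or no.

Step 1: union(9, 12) -> merged; set of 9 now {9, 12}
Step 2: union(1, 8) -> merged; set of 1 now {1, 8}
Step 3: union(8, 13) -> merged; set of 8 now {1, 8, 13}
Step 4: union(10, 9) -> merged; set of 10 now {9, 10, 12}
Step 5: find(10) -> no change; set of 10 is {9, 10, 12}
Step 6: find(7) -> no change; set of 7 is {7}
Step 7: union(4, 8) -> merged; set of 4 now {1, 4, 8, 13}
Step 8: union(7, 1) -> merged; set of 7 now {1, 4, 7, 8, 13}
Step 9: union(14, 12) -> merged; set of 14 now {9, 10, 12, 14}
Step 10: find(12) -> no change; set of 12 is {9, 10, 12, 14}
Step 11: union(12, 13) -> merged; set of 12 now {1, 4, 7, 8, 9, 10, 12, 13, 14}
Step 12: find(9) -> no change; set of 9 is {1, 4, 7, 8, 9, 10, 12, 13, 14}
Step 13: union(0, 5) -> merged; set of 0 now {0, 5}
Step 14: union(2, 1) -> merged; set of 2 now {1, 2, 4, 7, 8, 9, 10, 12, 13, 14}
Step 15: union(9, 1) -> already same set; set of 9 now {1, 2, 4, 7, 8, 9, 10, 12, 13, 14}
Step 16: find(1) -> no change; set of 1 is {1, 2, 4, 7, 8, 9, 10, 12, 13, 14}
Set of 0: {0, 5}; 5 is a member.

Answer: yes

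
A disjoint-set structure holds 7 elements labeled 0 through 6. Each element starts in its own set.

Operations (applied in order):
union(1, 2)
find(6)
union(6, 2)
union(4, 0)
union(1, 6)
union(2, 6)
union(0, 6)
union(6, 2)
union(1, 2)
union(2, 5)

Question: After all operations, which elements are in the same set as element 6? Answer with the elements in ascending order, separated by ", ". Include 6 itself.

Step 1: union(1, 2) -> merged; set of 1 now {1, 2}
Step 2: find(6) -> no change; set of 6 is {6}
Step 3: union(6, 2) -> merged; set of 6 now {1, 2, 6}
Step 4: union(4, 0) -> merged; set of 4 now {0, 4}
Step 5: union(1, 6) -> already same set; set of 1 now {1, 2, 6}
Step 6: union(2, 6) -> already same set; set of 2 now {1, 2, 6}
Step 7: union(0, 6) -> merged; set of 0 now {0, 1, 2, 4, 6}
Step 8: union(6, 2) -> already same set; set of 6 now {0, 1, 2, 4, 6}
Step 9: union(1, 2) -> already same set; set of 1 now {0, 1, 2, 4, 6}
Step 10: union(2, 5) -> merged; set of 2 now {0, 1, 2, 4, 5, 6}
Component of 6: {0, 1, 2, 4, 5, 6}

Answer: 0, 1, 2, 4, 5, 6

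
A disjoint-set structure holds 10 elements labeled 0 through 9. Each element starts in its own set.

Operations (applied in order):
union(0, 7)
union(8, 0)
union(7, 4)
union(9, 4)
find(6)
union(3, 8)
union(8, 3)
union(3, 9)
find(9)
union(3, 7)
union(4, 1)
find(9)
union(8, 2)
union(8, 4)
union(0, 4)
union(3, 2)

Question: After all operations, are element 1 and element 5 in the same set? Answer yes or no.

Answer: no

Derivation:
Step 1: union(0, 7) -> merged; set of 0 now {0, 7}
Step 2: union(8, 0) -> merged; set of 8 now {0, 7, 8}
Step 3: union(7, 4) -> merged; set of 7 now {0, 4, 7, 8}
Step 4: union(9, 4) -> merged; set of 9 now {0, 4, 7, 8, 9}
Step 5: find(6) -> no change; set of 6 is {6}
Step 6: union(3, 8) -> merged; set of 3 now {0, 3, 4, 7, 8, 9}
Step 7: union(8, 3) -> already same set; set of 8 now {0, 3, 4, 7, 8, 9}
Step 8: union(3, 9) -> already same set; set of 3 now {0, 3, 4, 7, 8, 9}
Step 9: find(9) -> no change; set of 9 is {0, 3, 4, 7, 8, 9}
Step 10: union(3, 7) -> already same set; set of 3 now {0, 3, 4, 7, 8, 9}
Step 11: union(4, 1) -> merged; set of 4 now {0, 1, 3, 4, 7, 8, 9}
Step 12: find(9) -> no change; set of 9 is {0, 1, 3, 4, 7, 8, 9}
Step 13: union(8, 2) -> merged; set of 8 now {0, 1, 2, 3, 4, 7, 8, 9}
Step 14: union(8, 4) -> already same set; set of 8 now {0, 1, 2, 3, 4, 7, 8, 9}
Step 15: union(0, 4) -> already same set; set of 0 now {0, 1, 2, 3, 4, 7, 8, 9}
Step 16: union(3, 2) -> already same set; set of 3 now {0, 1, 2, 3, 4, 7, 8, 9}
Set of 1: {0, 1, 2, 3, 4, 7, 8, 9}; 5 is not a member.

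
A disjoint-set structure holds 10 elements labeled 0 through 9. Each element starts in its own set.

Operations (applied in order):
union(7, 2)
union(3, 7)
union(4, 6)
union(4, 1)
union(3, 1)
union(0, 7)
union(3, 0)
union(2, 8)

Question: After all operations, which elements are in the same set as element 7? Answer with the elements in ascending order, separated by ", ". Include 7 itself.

Answer: 0, 1, 2, 3, 4, 6, 7, 8

Derivation:
Step 1: union(7, 2) -> merged; set of 7 now {2, 7}
Step 2: union(3, 7) -> merged; set of 3 now {2, 3, 7}
Step 3: union(4, 6) -> merged; set of 4 now {4, 6}
Step 4: union(4, 1) -> merged; set of 4 now {1, 4, 6}
Step 5: union(3, 1) -> merged; set of 3 now {1, 2, 3, 4, 6, 7}
Step 6: union(0, 7) -> merged; set of 0 now {0, 1, 2, 3, 4, 6, 7}
Step 7: union(3, 0) -> already same set; set of 3 now {0, 1, 2, 3, 4, 6, 7}
Step 8: union(2, 8) -> merged; set of 2 now {0, 1, 2, 3, 4, 6, 7, 8}
Component of 7: {0, 1, 2, 3, 4, 6, 7, 8}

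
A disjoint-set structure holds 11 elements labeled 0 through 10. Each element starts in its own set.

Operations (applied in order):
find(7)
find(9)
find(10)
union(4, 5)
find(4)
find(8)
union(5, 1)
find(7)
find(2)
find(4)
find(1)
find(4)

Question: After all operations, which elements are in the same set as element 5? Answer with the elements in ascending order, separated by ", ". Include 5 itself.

Answer: 1, 4, 5

Derivation:
Step 1: find(7) -> no change; set of 7 is {7}
Step 2: find(9) -> no change; set of 9 is {9}
Step 3: find(10) -> no change; set of 10 is {10}
Step 4: union(4, 5) -> merged; set of 4 now {4, 5}
Step 5: find(4) -> no change; set of 4 is {4, 5}
Step 6: find(8) -> no change; set of 8 is {8}
Step 7: union(5, 1) -> merged; set of 5 now {1, 4, 5}
Step 8: find(7) -> no change; set of 7 is {7}
Step 9: find(2) -> no change; set of 2 is {2}
Step 10: find(4) -> no change; set of 4 is {1, 4, 5}
Step 11: find(1) -> no change; set of 1 is {1, 4, 5}
Step 12: find(4) -> no change; set of 4 is {1, 4, 5}
Component of 5: {1, 4, 5}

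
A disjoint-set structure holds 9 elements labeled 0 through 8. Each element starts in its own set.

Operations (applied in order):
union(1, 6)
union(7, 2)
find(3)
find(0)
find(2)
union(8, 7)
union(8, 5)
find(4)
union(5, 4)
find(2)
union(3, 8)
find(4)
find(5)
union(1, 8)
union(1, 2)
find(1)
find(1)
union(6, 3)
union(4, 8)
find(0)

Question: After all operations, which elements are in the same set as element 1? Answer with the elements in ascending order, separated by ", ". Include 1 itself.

Answer: 1, 2, 3, 4, 5, 6, 7, 8

Derivation:
Step 1: union(1, 6) -> merged; set of 1 now {1, 6}
Step 2: union(7, 2) -> merged; set of 7 now {2, 7}
Step 3: find(3) -> no change; set of 3 is {3}
Step 4: find(0) -> no change; set of 0 is {0}
Step 5: find(2) -> no change; set of 2 is {2, 7}
Step 6: union(8, 7) -> merged; set of 8 now {2, 7, 8}
Step 7: union(8, 5) -> merged; set of 8 now {2, 5, 7, 8}
Step 8: find(4) -> no change; set of 4 is {4}
Step 9: union(5, 4) -> merged; set of 5 now {2, 4, 5, 7, 8}
Step 10: find(2) -> no change; set of 2 is {2, 4, 5, 7, 8}
Step 11: union(3, 8) -> merged; set of 3 now {2, 3, 4, 5, 7, 8}
Step 12: find(4) -> no change; set of 4 is {2, 3, 4, 5, 7, 8}
Step 13: find(5) -> no change; set of 5 is {2, 3, 4, 5, 7, 8}
Step 14: union(1, 8) -> merged; set of 1 now {1, 2, 3, 4, 5, 6, 7, 8}
Step 15: union(1, 2) -> already same set; set of 1 now {1, 2, 3, 4, 5, 6, 7, 8}
Step 16: find(1) -> no change; set of 1 is {1, 2, 3, 4, 5, 6, 7, 8}
Step 17: find(1) -> no change; set of 1 is {1, 2, 3, 4, 5, 6, 7, 8}
Step 18: union(6, 3) -> already same set; set of 6 now {1, 2, 3, 4, 5, 6, 7, 8}
Step 19: union(4, 8) -> already same set; set of 4 now {1, 2, 3, 4, 5, 6, 7, 8}
Step 20: find(0) -> no change; set of 0 is {0}
Component of 1: {1, 2, 3, 4, 5, 6, 7, 8}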